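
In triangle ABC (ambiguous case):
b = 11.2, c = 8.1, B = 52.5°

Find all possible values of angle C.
b/sin(B) = c/sin(C)  ⇒  sin(C) = c·sin(B)/b = 8.1·sin(52.5°)/11.2
sin(52.5°) ≈ 0.793353
sin(C) ≈ 8.1·0.793353/11.2 ≈ 6.42616/11.2 ≈ 0.573764
Candidate 1: C₁ = arcsin(0.573764) ≈ 35.0132°  →  A = 180° − 52.5° − 35.0132° ≈ 92.4868° > 0, valid
Candidate 2: C₂ = 180° − C₁ ≈ 144.987°  →  A = 180° − 52.5° − 144.987° ≈ -17.4868° ≤ 0, not a valid triangle

C = 35.01° (one solution)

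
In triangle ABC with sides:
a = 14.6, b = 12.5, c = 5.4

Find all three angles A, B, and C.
Law of cosines for each angle (a² = 213.16, b² = 156.25, c² = 29.16):
cos(A) = (b² + c² − a²)/(2bc) = (156.25 + 29.16 − 213.16)/(2·12.5·5.4) = -27.75/135 ≈ -0.205556  ⇒  A ≈ 101.862°
cos(B) = (a² + c² − b²)/(2ac) = (213.16 + 29.16 − 156.25)/(2·14.6·5.4) = 86.07/157.68 ≈ 0.545852  ⇒  B ≈ 56.9171°
cos(C) = (a² + b² − c²)/(2ab) = (213.16 + 156.25 − 29.16)/(2·14.6·12.5) = 340.25/365 ≈ 0.932192  ⇒  C ≈ 21.2209°
Check: A + B + C ≈ 180°

A = 101.9°, B = 56.92°, C = 21.22°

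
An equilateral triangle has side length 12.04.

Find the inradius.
r = Area/s with s the semi-perimeter.
Area = (√3/4)·12.04² = (√3/4)·144.9616 ≈ 0.433013·144.9616 ≈ 62.7702
s = 3·12.04/2 = 18.06
r ≈ 62.7702/18.06 ≈ 3.47565
(Equivalently r = side/(2√3) = 12.04/3.4641 ≈ 3.47565.)

r = 3.476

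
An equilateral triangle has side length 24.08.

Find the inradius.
r = Area/s with s the semi-perimeter.
Area = (√3/4)·24.08² = (√3/4)·579.8464 ≈ 0.433013·579.8464 ≈ 251.081
s = 3·24.08/2 = 36.12
r ≈ 251.081/36.12 ≈ 6.9513
(Equivalently r = side/(2√3) = 24.08/3.4641 ≈ 6.9513.)

r = 6.951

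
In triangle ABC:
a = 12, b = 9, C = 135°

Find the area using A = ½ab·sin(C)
A = ½·a·b·sin(C) = ½·12·9·sin(135°)
sin(135°) ≈ 0.707107
A ≈ ½·108·0.707107 = 54·0.707107 ≈ 38.1838

Area = 38.18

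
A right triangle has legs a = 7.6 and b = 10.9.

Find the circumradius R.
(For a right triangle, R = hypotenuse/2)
Hypotenuse c = √(a² + b²) = √(57.76 + 118.81) = √176.57 ≈ 13.288
R = c/2 ≈ 13.288/2 ≈ 6.64398

R = 6.644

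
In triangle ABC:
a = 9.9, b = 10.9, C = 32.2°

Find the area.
Two sides and the included angle (SAS): A = ½·a·b·sin(C) = ½·9.9·10.9·sin(32.2°)
sin(32.2°) ≈ 0.532876
A ≈ ½·107.91·0.532876 = 53.955·0.532876 ≈ 28.7513

Area = 28.75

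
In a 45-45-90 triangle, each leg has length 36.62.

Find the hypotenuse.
In a 45-45-90 triangle the sides are in ratio 1 : 1 : √2, so hypotenuse = leg·√2.
Hypotenuse = 36.62·√2 ≈ 36.62·1.41421 ≈ 51.7885

Hypotenuse = 36.62√2 = 51.79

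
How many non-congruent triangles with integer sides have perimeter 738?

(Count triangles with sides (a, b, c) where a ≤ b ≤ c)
Let a ≤ b ≤ c with a + b + c = 738. The only binding inequality is a + b > c, i.e. 738 − c > c, so c < 738/2; and c ≥ 738/3 since c is the largest side.
So 246 ≤ c ≤ 368. For each c, b runs from ⌈(738 − c)/2⌉ up to c (then a = 738 − b − c satisfies 1 ≤ a ≤ b automatically), giving c − ⌈(738 − c)/2⌉ + 1 choices.
Summing over c: 1 + 2 + 4 + 5 + … + 182 + 184  (123 terms, c = 246, …, 368) = 11347
Check (closed form: nearest integer to p²/48 for even p, (p+3)²/48 for odd p): 738²/48 = 544644/48 ≈ 11346.75 → 11347

11347 triangles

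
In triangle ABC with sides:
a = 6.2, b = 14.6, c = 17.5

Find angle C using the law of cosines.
c² = a² + b² − 2ab·cos(C)  ⇒  cos(C) = (a² + b² − c²)/(2ab)
cos(C) = (6.2² + 14.6² − 17.5²)/(2·6.2·14.6) = (38.44 + 213.16 − 306.25)/181.04 = -54.65/181.04 ≈ -0.301867
C = arccos(-0.301867) ≈ 107.57°

C = 107.6°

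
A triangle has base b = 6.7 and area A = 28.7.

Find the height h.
A = ½·b·h  ⇒  h = 2A/b = 2·28.7/6.7 = 57.4/6.7 ≈ 8.56716

h = 8.567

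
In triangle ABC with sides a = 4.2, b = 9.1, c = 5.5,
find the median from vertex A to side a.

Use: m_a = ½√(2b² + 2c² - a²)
m_a = ½√(2·9.1² + 2·5.5² − 4.2²) = ½√(2·82.81 + 2·30.25 − 17.64) = ½√(165.62 + 60.5 − 17.64) = ½√208.48
√208.48 ≈ 14.4388, so m_a ≈ 7.21942

m_a = 7.219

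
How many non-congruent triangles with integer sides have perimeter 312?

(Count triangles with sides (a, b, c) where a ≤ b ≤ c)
Let a ≤ b ≤ c with a + b + c = 312. The only binding inequality is a + b > c, i.e. 312 − c > c, so c < 312/2; and c ≥ 312/3 since c is the largest side.
So 104 ≤ c ≤ 155. For each c, b runs from ⌈(312 − c)/2⌉ up to c (then a = 312 − b − c satisfies 1 ≤ a ≤ b automatically), giving c − ⌈(312 − c)/2⌉ + 1 choices.
Summing over c: 1 + 2 + 4 + 5 + … + 76 + 77  (52 terms, c = 104, …, 155) = 2028
Check (closed form: nearest integer to p²/48 for even p, (p+3)²/48 for odd p): 312²/48 = 97344/48 ≈ 2028.00 → 2028

2028 triangles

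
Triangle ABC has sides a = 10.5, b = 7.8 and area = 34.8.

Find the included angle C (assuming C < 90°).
Area = ½·a·b·sin(C)  ⇒  sin(C) = 2·Area/(a·b) = 2·34.8/(10.5·7.8) = 69.6/81.9 ≈ 0.849817
C = arcsin(0.849817) ≈ 58.1918° (taking the acute solution since C < 90°)

C = 58.19°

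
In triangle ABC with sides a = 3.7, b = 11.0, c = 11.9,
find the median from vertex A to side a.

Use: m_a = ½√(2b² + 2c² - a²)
m_a = ½√(2·11.0² + 2·11.9² − 3.7²) = ½√(2·121 + 2·141.61 − 13.69) = ½√(242 + 283.22 − 13.69) = ½√511.53
√511.53 ≈ 22.617, so m_a ≈ 11.3085

m_a = 11.31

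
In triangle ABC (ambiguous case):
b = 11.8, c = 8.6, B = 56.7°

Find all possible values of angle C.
b/sin(B) = c/sin(C)  ⇒  sin(C) = c·sin(B)/b = 8.6·sin(56.7°)/11.8
sin(56.7°) ≈ 0.835807
sin(C) ≈ 8.6·0.835807/11.8 ≈ 7.18794/11.8 ≈ 0.609148
Candidate 1: C₁ = arcsin(0.609148) ≈ 37.5279°  →  A = 180° − 56.7° − 37.5279° ≈ 85.7721° > 0, valid
Candidate 2: C₂ = 180° − C₁ ≈ 142.472°  →  A = 180° − 56.7° − 142.472° ≈ -19.1721° ≤ 0, not a valid triangle

C = 37.53° (one solution)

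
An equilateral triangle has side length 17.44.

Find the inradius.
r = Area/s with s the semi-perimeter.
Area = (√3/4)·17.44² = (√3/4)·304.1536 ≈ 0.433013·304.1536 ≈ 131.702
s = 3·17.44/2 = 26.16
r ≈ 131.702/26.16 ≈ 5.03449
(Equivalently r = side/(2√3) = 17.44/3.4641 ≈ 5.03449.)

r = 5.034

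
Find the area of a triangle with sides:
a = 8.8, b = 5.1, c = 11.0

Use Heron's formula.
s = (8.8 + 5.1 + 11.0)/2 = 24.9/2 = 12.45
s − a = 3.65, s − b = 7.35, s − c = 1.45
s(s−a)(s−b)(s−c) = 12.45·3.65·7.35·1.45 ≈ 484.303
Area = √484.303 ≈ 22.0069

Area = 22.01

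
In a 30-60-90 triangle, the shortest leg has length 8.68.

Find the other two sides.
In a 30-60-90 triangle the sides are in ratio 1 : √3 : 2 (short leg : long leg : hypotenuse).
Long leg = 8.68·√3 ≈ 8.68·1.73205 ≈ 15.0342
Hypotenuse = 2·8.68 = 17.36

Long leg = 8.68√3 = 15.03, Hypotenuse = 17.36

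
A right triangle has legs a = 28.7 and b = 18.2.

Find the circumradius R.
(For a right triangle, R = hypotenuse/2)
Hypotenuse c = √(a² + b²) = √(823.69 + 331.24) = √1154.93 ≈ 33.9843
R = c/2 ≈ 33.9843/2 ≈ 16.9921

R = 16.99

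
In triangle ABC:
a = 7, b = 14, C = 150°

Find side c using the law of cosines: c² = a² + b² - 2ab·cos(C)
c² = 7² + 14² − 2·7·14·cos(150°)
cos(150°) ≈ -0.866025
c² ≈ 49 + 196 − 196·(-0.866025) ≈ 245 + 169.741 ≈ 414.741
c ≈ √414.741 ≈ 20.3652

c = 20.37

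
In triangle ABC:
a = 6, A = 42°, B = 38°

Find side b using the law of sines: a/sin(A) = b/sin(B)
a/sin(A) = b/sin(B)  ⇒  b = a·sin(B)/sin(A) = 6·sin(38°)/sin(42°)
sin(38°) ≈ 0.615661, sin(42°) ≈ 0.669131
b ≈ 6·0.615661/0.669131 ≈ 3.69397/0.669131 ≈ 5.52055

b = 5.521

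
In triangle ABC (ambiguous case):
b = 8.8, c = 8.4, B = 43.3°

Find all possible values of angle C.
b/sin(B) = c/sin(C)  ⇒  sin(C) = c·sin(B)/b = 8.4·sin(43.3°)/8.8
sin(43.3°) ≈ 0.685818
sin(C) ≈ 8.4·0.685818/8.8 ≈ 5.76087/8.8 ≈ 0.654645
Candidate 1: C₁ = arcsin(0.654645) ≈ 40.8927°  →  A = 180° − 43.3° − 40.8927° ≈ 95.8073° > 0, valid
Candidate 2: C₂ = 180° − C₁ ≈ 139.107°  →  A = 180° − 43.3° − 139.107° ≈ -2.4073° ≤ 0, not a valid triangle

C = 40.89° (one solution)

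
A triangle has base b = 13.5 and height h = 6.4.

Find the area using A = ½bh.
A = ½·b·h = ½·13.5·6.4 = ½·86.4 = 43.2

Area = 43.2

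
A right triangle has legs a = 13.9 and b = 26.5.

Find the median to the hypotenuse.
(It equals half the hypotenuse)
Hypotenuse c = √(a² + b²) = √(193.21 + 702.25) = √895.46 ≈ 29.9242
Median to hypotenuse = c/2 ≈ 29.9242/2 ≈ 14.9621

Median = 14.96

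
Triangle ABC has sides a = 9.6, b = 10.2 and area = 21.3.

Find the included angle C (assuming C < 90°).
Area = ½·a·b·sin(C)  ⇒  sin(C) = 2·Area/(a·b) = 2·21.3/(9.6·10.2) = 42.6/97.92 ≈ 0.435049
C = arcsin(0.435049) ≈ 25.7884° (taking the acute solution since C < 90°)

C = 25.79°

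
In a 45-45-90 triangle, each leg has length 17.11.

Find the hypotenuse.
In a 45-45-90 triangle the sides are in ratio 1 : 1 : √2, so hypotenuse = leg·√2.
Hypotenuse = 17.11·√2 ≈ 17.11·1.41421 ≈ 24.1972

Hypotenuse = 17.11√2 = 24.2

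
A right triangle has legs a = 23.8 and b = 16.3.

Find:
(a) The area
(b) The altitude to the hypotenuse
(a) The legs are perpendicular, so Area = ½·a·b = ½·23.8·16.3 = ½·387.94 = 193.97
(b) Hypotenuse c = √(a² + b²) = √(566.44 + 265.69) = √832.13 ≈ 28.8467
    Area = ½·c·h_c  ⇒  h_c = 2·Area/c = 387.94/28.8467 ≈ 13.4483

Area = 193.97, h_c = 13.45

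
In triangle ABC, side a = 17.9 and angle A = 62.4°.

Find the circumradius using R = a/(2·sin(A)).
R = a/(2·sin(A)) = 17.9/(2·sin(62.4°))
sin(62.4°) ≈ 0.886204
R ≈ 17.9/(2·0.886204) = 17.9/1.77241 ≈ 10.0993

R = 10.1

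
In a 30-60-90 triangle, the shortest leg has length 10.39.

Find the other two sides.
In a 30-60-90 triangle the sides are in ratio 1 : √3 : 2 (short leg : long leg : hypotenuse).
Long leg = 10.39·√3 ≈ 10.39·1.73205 ≈ 17.996
Hypotenuse = 2·10.39 = 20.78

Long leg = 10.39√3 = 18, Hypotenuse = 20.78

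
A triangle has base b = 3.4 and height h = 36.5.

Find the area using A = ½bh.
A = ½·b·h = ½·3.4·36.5 = ½·124.1 = 62.05

Area = 62.05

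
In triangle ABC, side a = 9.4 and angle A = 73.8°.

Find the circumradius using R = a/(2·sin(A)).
R = a/(2·sin(A)) = 9.4/(2·sin(73.8°))
sin(73.8°) ≈ 0.960294
R ≈ 9.4/(2·0.960294) = 9.4/1.92059 ≈ 4.89434

R = 4.894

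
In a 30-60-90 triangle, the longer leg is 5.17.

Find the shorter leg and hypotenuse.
In a 30-60-90 triangle the sides are in ratio 1 : √3 : 2, so short leg = long leg/√3 and hypotenuse = 2·(short leg).
Short leg = 5.17/√3 ≈ 5.17/1.73205 ≈ 2.9849
Hypotenuse = 2·2.9849 ≈ 5.9698

Short leg = 2.985, Hypotenuse = 5.97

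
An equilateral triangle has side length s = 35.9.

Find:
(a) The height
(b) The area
(a) The height splits the triangle into two 30-60-90 halves: h = s·√3/2 = 35.9·1.73205/2 ≈ 62.1806/2 ≈ 31.0903
(b) Area = (√3/4)·s² = (√3/4)·35.9² = (√3/4)·1288.81 ≈ 0.433013·1288.81 ≈ 558.071

Height = 31.09, Area = 558.1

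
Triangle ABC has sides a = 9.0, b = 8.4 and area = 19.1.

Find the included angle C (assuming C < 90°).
Area = ½·a·b·sin(C)  ⇒  sin(C) = 2·Area/(a·b) = 2·19.1/(9.0·8.4) = 38.2/75.6 ≈ 0.505291
C = arcsin(0.505291) ≈ 30.3507° (taking the acute solution since C < 90°)

C = 30.35°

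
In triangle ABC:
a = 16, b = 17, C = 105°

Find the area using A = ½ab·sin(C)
A = ½·a·b·sin(C) = ½·16·17·sin(105°)
sin(105°) ≈ 0.965926
A ≈ ½·272·0.965926 = 136·0.965926 ≈ 131.366

Area = 131.4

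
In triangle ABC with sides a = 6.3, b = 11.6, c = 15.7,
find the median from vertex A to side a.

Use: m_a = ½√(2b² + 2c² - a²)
m_a = ½√(2·11.6² + 2·15.7² − 6.3²) = ½√(2·134.56 + 2·246.49 − 39.69) = ½√(269.12 + 492.98 − 39.69) = ½√722.41
√722.41 ≈ 26.8777, so m_a ≈ 13.4388

m_a = 13.44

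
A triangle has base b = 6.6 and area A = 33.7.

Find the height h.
A = ½·b·h  ⇒  h = 2A/b = 2·33.7/6.6 = 67.4/6.6 ≈ 10.2121

h = 10.21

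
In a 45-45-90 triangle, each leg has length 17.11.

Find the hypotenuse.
In a 45-45-90 triangle the sides are in ratio 1 : 1 : √2, so hypotenuse = leg·√2.
Hypotenuse = 17.11·√2 ≈ 17.11·1.41421 ≈ 24.1972

Hypotenuse = 17.11√2 = 24.2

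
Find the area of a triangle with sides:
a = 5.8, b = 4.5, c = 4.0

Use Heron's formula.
s = (5.8 + 4.5 + 4.0)/2 = 14.3/2 = 7.15
s − a = 1.35, s − b = 2.65, s − c = 3.15
s(s−a)(s−b)(s−c) = 7.15·1.35·2.65·3.15 ≈ 80.5742
Area = √80.5742 ≈ 8.97632

Area = 8.976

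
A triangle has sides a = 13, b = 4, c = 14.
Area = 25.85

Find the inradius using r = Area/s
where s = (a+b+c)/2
s = (13 + 4 + 14)/2 = 31/2 = 15.5
r = Area/s = 25.85/15.5 ≈ 1.66774

r = 1.668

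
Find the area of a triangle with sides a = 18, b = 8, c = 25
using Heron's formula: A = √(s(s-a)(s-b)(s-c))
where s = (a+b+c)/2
s = (18 + 8 + 25)/2 = 51/2 = 25.5
s − a = 7.5, s − b = 17.5, s − c = 0.5
s(s−a)(s−b)(s−c) = 25.5·7.5·17.5·0.5 = 1673.4375
Area = √1673.4375 ≈ 40.9077

s = 25.5, Area = 40.91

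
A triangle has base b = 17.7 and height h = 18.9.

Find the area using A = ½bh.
A = ½·b·h = ½·17.7·18.9 = ½·334.53 = 167.265

Area = 167.265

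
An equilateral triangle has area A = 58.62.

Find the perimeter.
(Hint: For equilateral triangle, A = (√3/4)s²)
A = (√3/4)s²  ⇒  s² = 4A/√3 = 4·58.62/√3 = 234.48/1.73205 ≈ 135.377
s ≈ √135.377 ≈ 11.6352
Perimeter = 3s ≈ 3·11.6352 ≈ 34.9055

Perimeter = 34.91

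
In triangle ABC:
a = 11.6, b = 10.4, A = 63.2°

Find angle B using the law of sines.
a/sin(A) = b/sin(B)  ⇒  sin(B) = b·sin(A)/a = 10.4·sin(63.2°)/11.6
sin(63.2°) ≈ 0.892586
sin(B) ≈ 10.4·0.892586/11.6 ≈ 9.28289/11.6 ≈ 0.800249
B = arcsin(0.800249) ≈ 53.1539°
(Since b ≤ a we need B ≤ A, so the obtuse alternative 180° − 53.1539° ≈ 126.846° is rejected.)

B = 53.15°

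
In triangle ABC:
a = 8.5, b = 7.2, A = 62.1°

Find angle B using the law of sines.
a/sin(A) = b/sin(B)  ⇒  sin(B) = b·sin(A)/a = 7.2·sin(62.1°)/8.5
sin(62.1°) ≈ 0.883766
sin(B) ≈ 7.2·0.883766/8.5 ≈ 6.36311/8.5 ≈ 0.748601
B = arcsin(0.748601) ≈ 48.4694°
(Since b ≤ a we need B ≤ A, so the obtuse alternative 180° − 48.4694° ≈ 131.531° is rejected.)

B = 48.47°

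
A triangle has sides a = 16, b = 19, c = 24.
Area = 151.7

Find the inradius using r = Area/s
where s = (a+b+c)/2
s = (16 + 19 + 24)/2 = 59/2 = 29.5
r = Area/s = 151.7/29.5 ≈ 5.14237

r = 5.142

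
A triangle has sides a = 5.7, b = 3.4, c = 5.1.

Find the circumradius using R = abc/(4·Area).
First find the area with Heron's formula.
s = (5.7 + 3.4 + 5.1)/2 = 7.1
Area = √(s(s−a)(s−b)(s−c)) = √(7.1·1.4·3.7·2) ≈ √73.556 ≈ 8.57648
abc = 5.7·3.4·5.1 = 98.838
R = abc/(4·Area) ≈ 98.838/(4·8.57648) = 98.838/34.3059 ≈ 2.88108

R = 2.881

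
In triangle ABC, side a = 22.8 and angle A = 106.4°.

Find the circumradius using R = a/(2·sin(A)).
R = a/(2·sin(A)) = 22.8/(2·sin(106.4°))
sin(106.4°) ≈ 0.959314
R ≈ 22.8/(2·0.959314) = 22.8/1.91863 ≈ 11.8835

R = 11.88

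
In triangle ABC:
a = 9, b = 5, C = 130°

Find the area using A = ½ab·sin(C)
A = ½·a·b·sin(C) = ½·9·5·sin(130°)
sin(130°) ≈ 0.766044
A ≈ ½·45·0.766044 = 22.5·0.766044 ≈ 17.236

Area = 17.24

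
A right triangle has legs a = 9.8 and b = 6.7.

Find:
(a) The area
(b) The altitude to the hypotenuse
(a) The legs are perpendicular, so Area = ½·a·b = ½·9.8·6.7 = ½·65.66 = 32.83
(b) Hypotenuse c = √(a² + b²) = √(96.04 + 44.89) = √140.93 ≈ 11.8714
    Area = ½·c·h_c  ⇒  h_c = 2·Area/c = 65.66/11.8714 ≈ 5.53094

Area = 32.83, h_c = 5.531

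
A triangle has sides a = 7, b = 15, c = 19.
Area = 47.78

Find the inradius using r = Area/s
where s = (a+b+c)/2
s = (7 + 15 + 19)/2 = 41/2 = 20.5
r = Area/s = 47.78/20.5 ≈ 2.33073

r = 2.331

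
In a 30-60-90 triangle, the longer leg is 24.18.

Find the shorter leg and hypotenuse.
In a 30-60-90 triangle the sides are in ratio 1 : √3 : 2, so short leg = long leg/√3 and hypotenuse = 2·(short leg).
Short leg = 24.18/√3 ≈ 24.18/1.73205 ≈ 13.9603
Hypotenuse = 2·13.9603 ≈ 27.9207

Short leg = 13.96, Hypotenuse = 27.92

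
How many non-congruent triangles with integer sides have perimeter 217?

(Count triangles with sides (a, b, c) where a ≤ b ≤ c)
Let a ≤ b ≤ c with a + b + c = 217. The only binding inequality is a + b > c, i.e. 217 − c > c, so c < 217/2; and c ≥ 217/3 since c is the largest side.
So 73 ≤ c ≤ 108. For each c, b runs from ⌈(217 − c)/2⌉ up to c (then a = 217 − b − c satisfies 1 ≤ a ≤ b automatically), giving c − ⌈(217 − c)/2⌉ + 1 choices.
Summing over c: 2 + 3 + 5 + 6 + … + 53 + 54  (36 terms, c = 73, …, 108) = 1008
Check (closed form: nearest integer to p²/48 for even p, (p+3)²/48 for odd p): (217+3)²/48 = 220²/48 = 48400/48 ≈ 1008.33 → 1008

1008 triangles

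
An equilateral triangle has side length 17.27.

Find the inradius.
r = Area/s with s the semi-perimeter.
Area = (√3/4)·17.27² = (√3/4)·298.2529 ≈ 0.433013·298.2529 ≈ 129.147
s = 3·17.27/2 = 25.905
r ≈ 129.147/25.905 ≈ 4.98542
(Equivalently r = side/(2√3) = 17.27/3.4641 ≈ 4.98542.)

r = 4.985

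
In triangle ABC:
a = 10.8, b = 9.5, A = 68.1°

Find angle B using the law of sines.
a/sin(A) = b/sin(B)  ⇒  sin(B) = b·sin(A)/a = 9.5·sin(68.1°)/10.8
sin(68.1°) ≈ 0.927836
sin(B) ≈ 9.5·0.927836/10.8 ≈ 8.81444/10.8 ≈ 0.816152
B = arcsin(0.816152) ≈ 54.7015°
(Since b ≤ a we need B ≤ A, so the obtuse alternative 180° − 54.7015° ≈ 125.299° is rejected.)

B = 54.7°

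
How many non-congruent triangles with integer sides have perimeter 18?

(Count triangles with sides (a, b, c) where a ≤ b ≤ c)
Let a ≤ b ≤ c with a + b + c = 18. The only binding inequality is a + b > c, i.e. 18 − c > c, so c < 18/2; and c ≥ 18/3 since c is the largest side.
So 6 ≤ c ≤ 8. For each c, b runs from ⌈(18 − c)/2⌉ up to c (then a = 18 − b − c satisfies 1 ≤ a ≤ b automatically), giving c − ⌈(18 − c)/2⌉ + 1 choices.
Summing over c: 1 + 2 + 4 = 7
Check (closed form: nearest integer to p²/48 for even p, (p+3)²/48 for odd p): 18²/48 = 324/48 ≈ 6.75 → 7

7 triangles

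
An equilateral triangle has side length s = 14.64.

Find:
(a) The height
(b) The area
(a) The height splits the triangle into two 30-60-90 halves: h = s·√3/2 = 14.64·1.73205/2 ≈ 25.3572/2 ≈ 12.6786
(b) Area = (√3/4)·s² = (√3/4)·14.64² = (√3/4)·214.3296 ≈ 0.433013·214.3296 ≈ 92.8074

Height = 12.68, Area = 92.81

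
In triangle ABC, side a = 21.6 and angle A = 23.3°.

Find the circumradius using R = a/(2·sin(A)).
R = a/(2·sin(A)) = 21.6/(2·sin(23.3°))
sin(23.3°) ≈ 0.395546
R ≈ 21.6/(2·0.395546) = 21.6/0.791091 ≈ 27.3041

R = 27.3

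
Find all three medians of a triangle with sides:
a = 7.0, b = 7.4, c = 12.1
Median formula: m_a = ½√(2b² + 2c² − a²) (and cyclically). a² = 49, b² = 54.76, c² = 146.41.
m_a = ½√(2·54.76 + 2·146.41 − 49) = ½√353.34 ≈ ½·18.7973 ≈ 9.39867
m_b = ½√(2·49 + 2·146.41 − 54.76) = ½√336.06 ≈ ½·18.3319 ≈ 9.16597
m_c = ½√(2·49 + 2·54.76 − 146.41) = ½√61.11 ≈ ½·7.81729 ≈ 3.90864

m_a = 9.399, m_b = 9.166, m_c = 3.909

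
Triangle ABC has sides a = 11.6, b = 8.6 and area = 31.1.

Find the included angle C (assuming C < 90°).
Area = ½·a·b·sin(C)  ⇒  sin(C) = 2·Area/(a·b) = 2·31.1/(11.6·8.6) = 62.2/99.76 ≈ 0.623496
C = arcsin(0.623496) ≈ 38.5719° (taking the acute solution since C < 90°)

C = 38.57°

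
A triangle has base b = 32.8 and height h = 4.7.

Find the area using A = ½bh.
A = ½·b·h = ½·32.8·4.7 = ½·154.16 = 77.08

Area = 77.08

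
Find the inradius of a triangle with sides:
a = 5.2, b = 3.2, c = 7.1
r = Area/s where s is the semi-perimeter.
s = (5.2 + 3.2 + 7.1)/2 = 15.5/2 = 7.75
Area = √(s(s−a)(s−b)(s−c)) = √(7.75·2.55·4.55·0.65) ≈ √58.4476 ≈ 7.6451
r ≈ 7.6451/7.75 ≈ 0.986465

r = 0.9865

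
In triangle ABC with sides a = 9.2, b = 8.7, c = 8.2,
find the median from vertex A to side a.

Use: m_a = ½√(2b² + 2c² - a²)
m_a = ½√(2·8.7² + 2·8.2² − 9.2²) = ½√(2·75.69 + 2·67.24 − 84.64) = ½√(151.38 + 134.48 − 84.64) = ½√201.22
√201.22 ≈ 14.1852, so m_a ≈ 7.0926

m_a = 7.093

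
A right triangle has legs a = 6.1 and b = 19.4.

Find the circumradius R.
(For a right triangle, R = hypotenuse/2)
Hypotenuse c = √(a² + b²) = √(37.21 + 376.36) = √413.57 ≈ 20.3364
R = c/2 ≈ 20.3364/2 ≈ 10.1682

R = 10.17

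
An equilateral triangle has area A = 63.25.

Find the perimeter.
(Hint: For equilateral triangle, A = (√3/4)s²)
A = (√3/4)s²  ⇒  s² = 4A/√3 = 4·63.25/√3 = 253/1.73205 ≈ 146.07
s ≈ √146.07 ≈ 12.0859
Perimeter = 3s ≈ 3·12.0859 ≈ 36.2578

Perimeter = 36.26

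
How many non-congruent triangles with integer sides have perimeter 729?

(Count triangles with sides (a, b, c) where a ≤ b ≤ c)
Let a ≤ b ≤ c with a + b + c = 729. The only binding inequality is a + b > c, i.e. 729 − c > c, so c < 729/2; and c ≥ 729/3 since c is the largest side.
So 243 ≤ c ≤ 364. For each c, b runs from ⌈(729 − c)/2⌉ up to c (then a = 729 − b − c satisfies 1 ≤ a ≤ b automatically), giving c − ⌈(729 − c)/2⌉ + 1 choices.
Summing over c: 1 + 2 + 4 + 5 + … + 181 + 182  (122 terms, c = 243, …, 364) = 11163
Check (closed form: nearest integer to p²/48 for even p, (p+3)²/48 for odd p): (729+3)²/48 = 732²/48 = 535824/48 ≈ 11163.00 → 11163

11163 triangles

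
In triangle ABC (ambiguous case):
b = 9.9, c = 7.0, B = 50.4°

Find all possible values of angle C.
b/sin(B) = c/sin(C)  ⇒  sin(C) = c·sin(B)/b = 7.0·sin(50.4°)/9.9
sin(50.4°) ≈ 0.770513
sin(C) ≈ 7.0·0.770513/9.9 ≈ 5.39359/9.9 ≈ 0.544807
Candidate 1: C₁ = arcsin(0.544807) ≈ 33.0115°  →  A = 180° − 50.4° − 33.0115° ≈ 96.5885° > 0, valid
Candidate 2: C₂ = 180° − C₁ ≈ 146.989°  →  A = 180° − 50.4° − 146.989° ≈ -17.3885° ≤ 0, not a valid triangle

C = 33.01° (one solution)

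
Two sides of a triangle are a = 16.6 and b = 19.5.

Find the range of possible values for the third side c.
Triangle inequality: |a − b| < c < a + b
|a − b| = |16.6 − 19.5| = 2.9
a + b = 16.6 + 19.5 = 36.1

2.9 < c < 36.1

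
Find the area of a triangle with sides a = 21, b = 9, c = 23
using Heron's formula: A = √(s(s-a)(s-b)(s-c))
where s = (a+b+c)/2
s = (21 + 9 + 23)/2 = 53/2 = 26.5
s − a = 5.5, s − b = 17.5, s − c = 3.5
s(s−a)(s−b)(s−c) = 26.5·5.5·17.5·3.5 = 8927.1875
Area = √8927.1875 ≈ 94.4838

s = 26.5, Area = 94.48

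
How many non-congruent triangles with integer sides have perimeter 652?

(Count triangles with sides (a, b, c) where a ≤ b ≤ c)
Let a ≤ b ≤ c with a + b + c = 652. The only binding inequality is a + b > c, i.e. 652 − c > c, so c < 652/2; and c ≥ 652/3 since c is the largest side.
So 218 ≤ c ≤ 325. For each c, b runs from ⌈(652 − c)/2⌉ up to c (then a = 652 − b − c satisfies 1 ≤ a ≤ b automatically), giving c − ⌈(652 − c)/2⌉ + 1 choices.
Summing over c: 2 + 3 + 5 + 6 + … + 161 + 162  (108 terms, c = 218, …, 325) = 8856
Check (closed form: nearest integer to p²/48 for even p, (p+3)²/48 for odd p): 652²/48 = 425104/48 ≈ 8856.33 → 8856

8856 triangles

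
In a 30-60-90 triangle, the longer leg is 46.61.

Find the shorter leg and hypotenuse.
In a 30-60-90 triangle the sides are in ratio 1 : √3 : 2, so short leg = long leg/√3 and hypotenuse = 2·(short leg).
Short leg = 46.61/√3 ≈ 46.61/1.73205 ≈ 26.9103
Hypotenuse = 2·26.9103 ≈ 53.8206

Short leg = 26.91, Hypotenuse = 53.82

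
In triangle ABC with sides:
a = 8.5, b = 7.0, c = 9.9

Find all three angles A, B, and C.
Law of cosines for each angle (a² = 72.25, b² = 49, c² = 98.01):
cos(A) = (b² + c² − a²)/(2bc) = (49 + 98.01 − 72.25)/(2·7.0·9.9) = 74.76/138.6 ≈ 0.539394  ⇒  A ≈ 57.3576°
cos(B) = (a² + c² − b²)/(2ac) = (72.25 + 98.01 − 49)/(2·8.5·9.9) = 121.26/168.3 ≈ 0.720499  ⇒  B ≈ 43.9043°
cos(C) = (a² + b² − c²)/(2ab) = (72.25 + 49 − 98.01)/(2·8.5·7.0) = 23.24/119 ≈ 0.195294  ⇒  C ≈ 78.7381°
Check: A + B + C ≈ 180°

A = 57.36°, B = 43.9°, C = 78.74°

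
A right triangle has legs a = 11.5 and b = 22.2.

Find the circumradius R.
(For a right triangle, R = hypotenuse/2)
Hypotenuse c = √(a² + b²) = √(132.25 + 492.84) = √625.09 ≈ 25.0018
R = c/2 ≈ 25.0018/2 ≈ 12.5009

R = 12.5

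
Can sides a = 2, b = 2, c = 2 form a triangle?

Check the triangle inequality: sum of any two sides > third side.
a + b vs c: 2 + 2 = 4 > 2  ✓
a + c vs b: 2 + 2 = 4 > 2  ✓
b + c vs a: 2 + 2 = 4 > 2  ✓

Yes, triangle inequality satisfied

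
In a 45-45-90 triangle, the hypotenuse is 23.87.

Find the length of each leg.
In a 45-45-90 triangle hypotenuse = leg·√2, so leg = hypotenuse/√2.
Leg = 23.87/√2 ≈ 23.87/1.41421 ≈ 16.8786

Each leg = 16.88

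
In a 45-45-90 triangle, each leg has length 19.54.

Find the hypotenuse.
In a 45-45-90 triangle the sides are in ratio 1 : 1 : √2, so hypotenuse = leg·√2.
Hypotenuse = 19.54·√2 ≈ 19.54·1.41421 ≈ 27.6337

Hypotenuse = 19.54√2 = 27.63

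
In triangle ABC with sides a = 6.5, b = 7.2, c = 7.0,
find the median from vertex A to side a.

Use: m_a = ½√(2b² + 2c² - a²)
m_a = ½√(2·7.2² + 2·7.0² − 6.5²) = ½√(2·51.84 + 2·49 − 42.25) = ½√(103.68 + 98 − 42.25) = ½√159.43
√159.43 ≈ 12.6266, so m_a ≈ 6.31328

m_a = 6.313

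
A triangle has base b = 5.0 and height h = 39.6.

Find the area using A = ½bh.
A = ½·b·h = ½·5.0·39.6 = ½·198 = 99

Area = 99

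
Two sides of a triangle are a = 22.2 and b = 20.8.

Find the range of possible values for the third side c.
Triangle inequality: |a − b| < c < a + b
|a − b| = |22.2 − 20.8| = 1.4
a + b = 22.2 + 20.8 = 43

1.4 < c < 43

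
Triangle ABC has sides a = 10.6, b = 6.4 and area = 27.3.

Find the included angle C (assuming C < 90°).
Area = ½·a·b·sin(C)  ⇒  sin(C) = 2·Area/(a·b) = 2·27.3/(10.6·6.4) = 54.6/67.84 ≈ 0.804835
C = arcsin(0.804835) ≈ 53.5943° (taking the acute solution since C < 90°)

C = 53.59°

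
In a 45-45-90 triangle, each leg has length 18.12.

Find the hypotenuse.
In a 45-45-90 triangle the sides are in ratio 1 : 1 : √2, so hypotenuse = leg·√2.
Hypotenuse = 18.12·√2 ≈ 18.12·1.41421 ≈ 25.6255

Hypotenuse = 18.12√2 = 25.63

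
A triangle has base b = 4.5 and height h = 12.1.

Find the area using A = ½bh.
A = ½·b·h = ½·4.5·12.1 = ½·54.45 = 27.225

Area = 27.225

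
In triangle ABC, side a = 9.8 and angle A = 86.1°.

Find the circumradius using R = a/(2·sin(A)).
R = a/(2·sin(A)) = 9.8/(2·sin(86.1°))
sin(86.1°) ≈ 0.997684
R ≈ 9.8/(2·0.997684) = 9.8/1.99537 ≈ 4.91137

R = 4.911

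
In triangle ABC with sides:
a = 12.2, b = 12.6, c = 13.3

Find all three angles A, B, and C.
Law of cosines for each angle (a² = 148.84, b² = 158.76, c² = 176.89):
cos(A) = (b² + c² − a²)/(2bc) = (158.76 + 176.89 − 148.84)/(2·12.6·13.3) = 186.81/335.16 ≈ 0.557376  ⇒  A ≈ 56.1255°
cos(B) = (a² + c² − b²)/(2ac) = (148.84 + 176.89 − 158.76)/(2·12.2·13.3) = 166.97/324.52 ≈ 0.514514  ⇒  B ≈ 59.035°
cos(C) = (a² + b² − c²)/(2ab) = (148.84 + 158.76 − 176.89)/(2·12.2·12.6) = 130.71/307.44 ≈ 0.425156  ⇒  C ≈ 64.8395°
Check: A + B + C ≈ 180°

A = 56.13°, B = 59.04°, C = 64.84°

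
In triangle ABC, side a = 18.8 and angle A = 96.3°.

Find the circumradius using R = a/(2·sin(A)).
R = a/(2·sin(A)) = 18.8/(2·sin(96.3°))
sin(96.3°) ≈ 0.993961
R ≈ 18.8/(2·0.993961) = 18.8/1.98792 ≈ 9.45711

R = 9.457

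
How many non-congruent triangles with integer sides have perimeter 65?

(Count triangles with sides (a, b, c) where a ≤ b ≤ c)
Let a ≤ b ≤ c with a + b + c = 65. The only binding inequality is a + b > c, i.e. 65 − c > c, so c < 65/2; and c ≥ 65/3 since c is the largest side.
So 22 ≤ c ≤ 32. For each c, b runs from ⌈(65 − c)/2⌉ up to c (then a = 65 − b − c satisfies 1 ≤ a ≤ b automatically), giving c − ⌈(65 − c)/2⌉ + 1 choices.
Summing over c: 1 + 3 + 4 + 6 + 7 + 9 + 10 + 12 + 13 + 15 + 16 = 96
Check (closed form: nearest integer to p²/48 for even p, (p+3)²/48 for odd p): (65+3)²/48 = 68²/48 = 4624/48 ≈ 96.33 → 96

96 triangles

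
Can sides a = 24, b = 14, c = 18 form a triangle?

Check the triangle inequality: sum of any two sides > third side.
a + b vs c: 24 + 14 = 38 > 18  ✓
a + c vs b: 24 + 18 = 42 > 14  ✓
b + c vs a: 14 + 18 = 32 > 24  ✓

Yes, triangle inequality satisfied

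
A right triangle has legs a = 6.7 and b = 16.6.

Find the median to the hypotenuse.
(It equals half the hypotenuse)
Hypotenuse c = √(a² + b²) = √(44.89 + 275.56) = √320.45 ≈ 17.9011
Median to hypotenuse = c/2 ≈ 17.9011/2 ≈ 8.95056

Median = 8.951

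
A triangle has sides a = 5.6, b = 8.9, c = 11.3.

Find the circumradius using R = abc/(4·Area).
First find the area with Heron's formula.
s = (5.6 + 8.9 + 11.3)/2 = 12.9
Area = √(s(s−a)(s−b)(s−c)) = √(12.9·7.3·4·1.6) ≈ √602.688 ≈ 24.5497
abc = 5.6·8.9·11.3 = 563.192
R = abc/(4·Area) ≈ 563.192/(4·24.5497) = 563.192/98.1988 ≈ 5.73522

R = 5.735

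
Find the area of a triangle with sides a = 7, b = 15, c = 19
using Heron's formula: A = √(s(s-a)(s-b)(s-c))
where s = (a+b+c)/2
s = (7 + 15 + 19)/2 = 41/2 = 20.5
s − a = 13.5, s − b = 5.5, s − c = 1.5
s(s−a)(s−b)(s−c) = 20.5·13.5·5.5·1.5 = 2283.1875
Area = √2283.1875 ≈ 47.7827

s = 20.5, Area = 47.78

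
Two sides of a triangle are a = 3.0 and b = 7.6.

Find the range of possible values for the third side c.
Triangle inequality: |a − b| < c < a + b
|a − b| = |3.0 − 7.6| = 4.6
a + b = 3.0 + 7.6 = 10.6

4.6 < c < 10.6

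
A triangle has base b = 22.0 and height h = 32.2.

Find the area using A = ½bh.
A = ½·b·h = ½·22.0·32.2 = ½·708.4 = 354.2

Area = 354.2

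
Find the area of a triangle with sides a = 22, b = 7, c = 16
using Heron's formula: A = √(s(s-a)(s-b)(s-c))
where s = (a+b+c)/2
s = (22 + 7 + 16)/2 = 45/2 = 22.5
s − a = 0.5, s − b = 15.5, s − c = 6.5
s(s−a)(s−b)(s−c) = 22.5·0.5·15.5·6.5 = 1133.4375
Area = √1133.4375 ≈ 33.6666

s = 22.5, Area = 33.67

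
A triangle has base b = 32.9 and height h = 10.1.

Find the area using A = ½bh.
A = ½·b·h = ½·32.9·10.1 = ½·332.29 = 166.145

Area = 166.145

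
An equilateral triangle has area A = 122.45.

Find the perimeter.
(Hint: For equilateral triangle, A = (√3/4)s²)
A = (√3/4)s²  ⇒  s² = 4A/√3 = 4·122.45/√3 = 489.8/1.73205 ≈ 282.786
s ≈ √282.786 ≈ 16.8162
Perimeter = 3s ≈ 3·16.8162 ≈ 50.4487

Perimeter = 50.45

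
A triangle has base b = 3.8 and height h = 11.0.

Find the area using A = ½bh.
A = ½·b·h = ½·3.8·11.0 = ½·41.8 = 20.9

Area = 20.9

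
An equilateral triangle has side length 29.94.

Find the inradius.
r = Area/s with s the semi-perimeter.
Area = (√3/4)·29.94² = (√3/4)·896.4036 ≈ 0.433013·896.4036 ≈ 388.154
s = 3·29.94/2 = 44.91
r ≈ 388.154/44.91 ≈ 8.64293
(Equivalently r = side/(2√3) = 29.94/3.4641 ≈ 8.64293.)

r = 8.643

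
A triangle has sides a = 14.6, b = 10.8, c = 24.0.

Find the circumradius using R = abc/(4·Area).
First find the area with Heron's formula.
s = (14.6 + 10.8 + 24.0)/2 = 24.7
Area = √(s(s−a)(s−b)(s−c)) = √(24.7·10.1·13.9·0.7) ≈ √2427.34 ≈ 49.2681
abc = 14.6·10.8·24.0 = 3784.32
R = abc/(4·Area) ≈ 3784.32/(4·49.2681) = 3784.32/197.072 ≈ 19.2027

R = 19.2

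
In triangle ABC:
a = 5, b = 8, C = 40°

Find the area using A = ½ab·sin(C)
A = ½·a·b·sin(C) = ½·5·8·sin(40°)
sin(40°) ≈ 0.642788
A ≈ ½·40·0.642788 = 20·0.642788 ≈ 12.8558

Area = 12.86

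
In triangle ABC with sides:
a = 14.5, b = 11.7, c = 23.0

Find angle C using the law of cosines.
c² = a² + b² − 2ab·cos(C)  ⇒  cos(C) = (a² + b² − c²)/(2ab)
cos(C) = (14.5² + 11.7² − 23.0²)/(2·14.5·11.7) = (210.25 + 136.89 − 529)/339.3 = -181.86/339.3 ≈ -0.535986
C = arccos(-0.535986) ≈ 122.411°

C = 122.4°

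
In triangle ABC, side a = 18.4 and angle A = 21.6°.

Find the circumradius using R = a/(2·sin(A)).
R = a/(2·sin(A)) = 18.4/(2·sin(21.6°))
sin(21.6°) ≈ 0.368125
R ≈ 18.4/(2·0.368125) = 18.4/0.736249 ≈ 24.9915

R = 24.99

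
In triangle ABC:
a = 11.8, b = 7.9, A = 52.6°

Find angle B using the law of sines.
a/sin(A) = b/sin(B)  ⇒  sin(B) = b·sin(A)/a = 7.9·sin(52.6°)/11.8
sin(52.6°) ≈ 0.794415
sin(B) ≈ 7.9·0.794415/11.8 ≈ 6.27588/11.8 ≈ 0.531854
B = arcsin(0.531854) ≈ 32.1308°
(Since b ≤ a we need B ≤ A, so the obtuse alternative 180° − 32.1308° ≈ 147.869° is rejected.)

B = 32.13°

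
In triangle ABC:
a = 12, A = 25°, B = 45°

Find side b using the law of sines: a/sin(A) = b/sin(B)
a/sin(A) = b/sin(B)  ⇒  b = a·sin(B)/sin(A) = 12·sin(45°)/sin(25°)
sin(45°) ≈ 0.707107, sin(25°) ≈ 0.422618
b ≈ 12·0.707107/0.422618 ≈ 8.48528/0.422618 ≈ 20.0779

b = 20.08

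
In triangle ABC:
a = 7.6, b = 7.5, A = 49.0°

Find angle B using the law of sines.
a/sin(A) = b/sin(B)  ⇒  sin(B) = b·sin(A)/a = 7.5·sin(49.0°)/7.6
sin(49.0°) ≈ 0.75471
sin(B) ≈ 7.5·0.75471/7.6 ≈ 5.66032/7.6 ≈ 0.744779
B = arcsin(0.744779) ≈ 48.1401°
(Since b ≤ a we need B ≤ A, so the obtuse alternative 180° − 48.1401° ≈ 131.86° is rejected.)

B = 48.14°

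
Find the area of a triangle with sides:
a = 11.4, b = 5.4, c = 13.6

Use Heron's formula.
s = (11.4 + 5.4 + 13.6)/2 = 30.4/2 = 15.2
s − a = 3.8, s − b = 9.8, s − c = 1.6
s(s−a)(s−b)(s−c) = 15.2·3.8·9.8·1.6 ≈ 905.677
Area = √905.677 ≈ 30.0945

Area = 30.09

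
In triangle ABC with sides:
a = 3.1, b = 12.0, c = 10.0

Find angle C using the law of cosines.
c² = a² + b² − 2ab·cos(C)  ⇒  cos(C) = (a² + b² − c²)/(2ab)
cos(C) = (3.1² + 12.0² − 10.0²)/(2·3.1·12.0) = (9.61 + 144 − 100)/74.4 = 53.61/74.4 ≈ 0.720565
C = arccos(0.720565) ≈ 43.8989°

C = 43.9°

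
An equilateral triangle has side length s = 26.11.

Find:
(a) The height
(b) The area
(a) The height splits the triangle into two 30-60-90 halves: h = s·√3/2 = 26.11·1.73205/2 ≈ 45.2238/2 ≈ 22.6119
(b) Area = (√3/4)·s² = (√3/4)·26.11² = (√3/4)·681.7321 ≈ 0.433013·681.7321 ≈ 295.199

Height = 22.61, Area = 295.2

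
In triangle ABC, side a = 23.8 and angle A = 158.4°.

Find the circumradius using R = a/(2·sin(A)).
R = a/(2·sin(A)) = 23.8/(2·sin(158.4°))
sin(158.4°) ≈ 0.368125
R ≈ 23.8/(2·0.368125) = 23.8/0.736249 ≈ 32.326

R = 32.33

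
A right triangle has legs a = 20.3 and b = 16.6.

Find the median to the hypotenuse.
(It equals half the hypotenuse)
Hypotenuse c = √(a² + b²) = √(412.09 + 275.56) = √687.65 ≈ 26.2231
Median to hypotenuse = c/2 ≈ 26.2231/2 ≈ 13.1115

Median = 13.11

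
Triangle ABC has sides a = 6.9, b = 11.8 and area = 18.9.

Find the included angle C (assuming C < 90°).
Area = ½·a·b·sin(C)  ⇒  sin(C) = 2·Area/(a·b) = 2·18.9/(6.9·11.8) = 37.8/81.42 ≈ 0.464259
C = arcsin(0.464259) ≈ 27.6623° (taking the acute solution since C < 90°)

C = 27.66°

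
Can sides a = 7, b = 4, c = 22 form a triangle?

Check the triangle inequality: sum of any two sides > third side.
a + b vs c: 7 + 4 = 11 ≤ 22  ✗
a + c vs b: 7 + 22 = 29 > 4  ✓
b + c vs a: 4 + 22 = 26 > 7  ✓

No: 7 + 4 = 11 is not > 22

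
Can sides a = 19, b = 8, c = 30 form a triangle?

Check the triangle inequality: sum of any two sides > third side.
a + b vs c: 19 + 8 = 27 ≤ 30  ✗
a + c vs b: 19 + 30 = 49 > 8  ✓
b + c vs a: 8 + 30 = 38 > 19  ✓

No: 19 + 8 = 27 is not > 30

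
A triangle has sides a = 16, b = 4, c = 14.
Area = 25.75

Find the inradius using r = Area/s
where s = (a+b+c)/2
s = (16 + 4 + 14)/2 = 34/2 = 17
r = Area/s = 25.75/17 ≈ 1.51471

r = 1.515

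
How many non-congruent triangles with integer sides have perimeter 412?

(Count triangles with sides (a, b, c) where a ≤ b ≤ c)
Let a ≤ b ≤ c with a + b + c = 412. The only binding inequality is a + b > c, i.e. 412 − c > c, so c < 412/2; and c ≥ 412/3 since c is the largest side.
So 138 ≤ c ≤ 205. For each c, b runs from ⌈(412 − c)/2⌉ up to c (then a = 412 − b − c satisfies 1 ≤ a ≤ b automatically), giving c − ⌈(412 − c)/2⌉ + 1 choices.
Summing over c: 2 + 3 + 5 + 6 + … + 101 + 102  (68 terms, c = 138, …, 205) = 3536
Check (closed form: nearest integer to p²/48 for even p, (p+3)²/48 for odd p): 412²/48 = 169744/48 ≈ 3536.33 → 3536

3536 triangles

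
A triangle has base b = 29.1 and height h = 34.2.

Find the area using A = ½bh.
A = ½·b·h = ½·29.1·34.2 = ½·995.22 = 497.61

Area = 497.61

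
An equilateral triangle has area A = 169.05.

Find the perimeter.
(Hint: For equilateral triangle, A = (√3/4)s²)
A = (√3/4)s²  ⇒  s² = 4A/√3 = 4·169.05/√3 = 676.2/1.73205 ≈ 390.404
s ≈ √390.404 ≈ 19.7587
Perimeter = 3s ≈ 3·19.7587 ≈ 59.276

Perimeter = 59.28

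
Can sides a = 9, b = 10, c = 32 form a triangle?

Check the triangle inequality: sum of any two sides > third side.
a + b vs c: 9 + 10 = 19 ≤ 32  ✗
a + c vs b: 9 + 32 = 41 > 10  ✓
b + c vs a: 10 + 32 = 42 > 9  ✓

No: 9 + 10 = 19 is not > 32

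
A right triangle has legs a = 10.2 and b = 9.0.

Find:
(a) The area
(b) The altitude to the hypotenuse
(a) The legs are perpendicular, so Area = ½·a·b = ½·10.2·9.0 = ½·91.8 = 45.9
(b) Hypotenuse c = √(a² + b²) = √(104.04 + 81) = √185.04 ≈ 13.6029
    Area = ½·c·h_c  ⇒  h_c = 2·Area/c = 91.8/13.6029 ≈ 6.74854

Area = 45.9, h_c = 6.749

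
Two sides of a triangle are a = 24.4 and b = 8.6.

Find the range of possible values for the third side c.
Triangle inequality: |a − b| < c < a + b
|a − b| = |24.4 − 8.6| = 15.8
a + b = 24.4 + 8.6 = 33

15.8 < c < 33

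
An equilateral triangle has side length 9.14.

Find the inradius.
r = Area/s with s the semi-perimeter.
Area = (√3/4)·9.14² = (√3/4)·83.5396 ≈ 0.433013·83.5396 ≈ 36.1737
s = 3·9.14/2 = 13.71
r ≈ 36.1737/13.71 ≈ 2.63849
(Equivalently r = side/(2√3) = 9.14/3.4641 ≈ 2.63849.)

r = 2.638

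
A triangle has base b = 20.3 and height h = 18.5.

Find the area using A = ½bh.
A = ½·b·h = ½·20.3·18.5 = ½·375.55 = 187.775

Area = 187.775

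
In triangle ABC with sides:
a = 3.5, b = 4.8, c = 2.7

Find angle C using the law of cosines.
c² = a² + b² − 2ab·cos(C)  ⇒  cos(C) = (a² + b² − c²)/(2ab)
cos(C) = (3.5² + 4.8² − 2.7²)/(2·3.5·4.8) = (12.25 + 23.04 − 7.29)/33.6 = 28/33.6 ≈ 0.833333
C = arccos(0.833333) ≈ 33.5573°

C = 33.56°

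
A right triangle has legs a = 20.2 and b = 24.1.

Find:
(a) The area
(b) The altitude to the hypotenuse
(a) The legs are perpendicular, so Area = ½·a·b = ½·20.2·24.1 = ½·486.82 = 243.41
(b) Hypotenuse c = √(a² + b²) = √(408.04 + 580.81) = √988.85 ≈ 31.446
    Area = ½·c·h_c  ⇒  h_c = 2·Area/c = 486.82/31.446 ≈ 15.4811

Area = 243.41, h_c = 15.48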